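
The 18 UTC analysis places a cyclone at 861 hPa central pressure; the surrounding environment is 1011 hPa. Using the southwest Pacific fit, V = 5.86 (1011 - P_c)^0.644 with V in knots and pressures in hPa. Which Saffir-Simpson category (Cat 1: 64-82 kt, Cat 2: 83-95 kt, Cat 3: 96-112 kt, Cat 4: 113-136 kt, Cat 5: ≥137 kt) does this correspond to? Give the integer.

5

ΔP = 1011 − 861 = 150 hPa.
V ≈ 5.86 × 150^0.644 = 5.86 × 25.20 ≈ 148 kt.
148 kt falls in the Category 5 band.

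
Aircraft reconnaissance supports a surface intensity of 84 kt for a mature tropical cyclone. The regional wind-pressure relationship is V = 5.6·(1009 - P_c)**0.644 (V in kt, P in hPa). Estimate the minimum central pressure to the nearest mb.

942 mb

ΔP = (V / 5.6)^(1/0.644) = (84/5.6)^1.553.
84/5.6 = 15.000; 15.000^1.553 ≈ 67.02 mb.
P_c = 1009 − 67.02 = 941.98 ≈ 942 mb.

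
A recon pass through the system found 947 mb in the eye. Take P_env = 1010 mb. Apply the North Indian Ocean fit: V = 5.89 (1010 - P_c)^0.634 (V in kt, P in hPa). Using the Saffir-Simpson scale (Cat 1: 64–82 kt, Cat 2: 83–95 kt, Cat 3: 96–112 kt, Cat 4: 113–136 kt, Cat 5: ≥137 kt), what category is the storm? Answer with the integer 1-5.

ΔP = 1010 − 947 = 63 mb.
V ≈ 5.89 × 63^0.634 = 5.89 × 13.83 ≈ 81 kt.
81 kt falls in the Category 1 band.

1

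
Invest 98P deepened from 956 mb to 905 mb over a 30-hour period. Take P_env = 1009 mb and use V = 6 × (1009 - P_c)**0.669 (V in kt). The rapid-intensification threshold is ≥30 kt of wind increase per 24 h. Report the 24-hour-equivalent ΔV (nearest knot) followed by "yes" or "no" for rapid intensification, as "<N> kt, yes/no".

V₁: ΔP = 53, V ≈ 6 × 53^0.669 ≈ 85.45 kt.
V₂: ΔP = 104, V ≈ 6 × 104^0.669 ≈ 134.14 kt.
ΔV over 30 h = 48.69 kt → 24 h equivalent = 48.69 × 24/30 ≈ 38.95 kt.
39 kt ≥ 30 kt ⇒ rapid intensification.

39 kt, yes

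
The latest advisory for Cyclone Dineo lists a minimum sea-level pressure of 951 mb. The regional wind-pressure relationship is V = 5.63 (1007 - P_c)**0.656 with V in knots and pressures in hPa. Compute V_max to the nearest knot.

79 kt

ΔP = 1007 − 951 = 56 mb.
56^0.656 ≈ 14.022.
V ≈ 5.63 × 14.022 ≈ 78.9 kt.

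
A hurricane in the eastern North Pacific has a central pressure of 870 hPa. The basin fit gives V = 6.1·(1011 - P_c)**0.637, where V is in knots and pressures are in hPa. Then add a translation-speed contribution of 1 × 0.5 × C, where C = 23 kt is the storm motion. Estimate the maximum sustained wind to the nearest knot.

ΔP = 1011 − 870 = 141 hPa.
141^0.637 ≈ 23.391.
V ≈ 6.1 × 23.391 ≈ 142.7 kt.
Translation term: 1 × 0.5 × 23 = 11.5 kt.
Corrected V ≈ 154.2 kt → 154 kt.

154 kt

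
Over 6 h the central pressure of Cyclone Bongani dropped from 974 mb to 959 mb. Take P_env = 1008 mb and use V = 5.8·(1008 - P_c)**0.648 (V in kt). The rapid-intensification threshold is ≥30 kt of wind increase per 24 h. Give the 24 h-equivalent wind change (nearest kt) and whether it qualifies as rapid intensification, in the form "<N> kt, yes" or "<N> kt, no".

61 kt, yes

V₁: ΔP = 34, V ≈ 5.8 × 34^0.648 ≈ 56.99 kt.
V₂: ΔP = 49, V ≈ 5.8 × 49^0.648 ≈ 72.22 kt.
ΔV over 6 h = 15.23 kt → 24 h equivalent = 15.23 × 24/6 ≈ 60.92 kt.
61 kt ≥ 30 kt ⇒ rapid intensification.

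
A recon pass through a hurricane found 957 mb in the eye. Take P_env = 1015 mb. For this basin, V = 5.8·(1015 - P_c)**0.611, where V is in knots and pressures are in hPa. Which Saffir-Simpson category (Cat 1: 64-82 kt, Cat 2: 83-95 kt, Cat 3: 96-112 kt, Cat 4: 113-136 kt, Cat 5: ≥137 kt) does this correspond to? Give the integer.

1

ΔP = 1015 − 957 = 58 mb.
V ≈ 5.8 × 58^0.611 = 5.8 × 11.95 ≈ 69 kt.
69 kt falls in the Category 1 band.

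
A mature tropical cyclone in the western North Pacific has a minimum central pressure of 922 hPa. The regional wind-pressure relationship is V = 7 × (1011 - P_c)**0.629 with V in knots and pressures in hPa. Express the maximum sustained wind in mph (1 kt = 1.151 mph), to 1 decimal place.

ΔP = 1011 − 922 = 89 hPa.
V ≈ 7 × 89^0.629 = 7 × 16.833 ≈ 117.832 kt.
117.832 × 1.151 ≈ 135.62 mph → 135.6 mph.

135.6 mph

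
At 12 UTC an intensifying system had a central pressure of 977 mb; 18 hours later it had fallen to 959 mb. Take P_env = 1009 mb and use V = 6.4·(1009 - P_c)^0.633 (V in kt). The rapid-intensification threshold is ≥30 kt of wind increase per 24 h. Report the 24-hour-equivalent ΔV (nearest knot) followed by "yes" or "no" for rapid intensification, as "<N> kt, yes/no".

V₁: ΔP = 32, V ≈ 6.4 × 32^0.633 ≈ 57.40 kt.
V₂: ΔP = 50, V ≈ 6.4 × 50^0.633 ≈ 76.14 kt.
ΔV over 18 h = 18.74 kt → 24 h equivalent = 18.74 × 24/18 ≈ 24.99 kt.
25 kt < 30 kt ⇒ not rapid intensification.

25 kt, no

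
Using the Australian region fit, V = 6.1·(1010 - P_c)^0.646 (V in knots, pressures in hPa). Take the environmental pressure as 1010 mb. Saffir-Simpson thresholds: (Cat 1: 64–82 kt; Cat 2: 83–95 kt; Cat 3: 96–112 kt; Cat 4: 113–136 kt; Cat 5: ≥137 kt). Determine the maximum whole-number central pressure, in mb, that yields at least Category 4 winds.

Category 4 begins at V = 113 kt.
Required ΔP = (113/6.1)^(1/0.646) = 18.525^1.548 ≈ 91.72 mb.
P_c ≤ 1010 − 91.72 = 918.28, so the highest integer P_c is 918 mb.

918 mb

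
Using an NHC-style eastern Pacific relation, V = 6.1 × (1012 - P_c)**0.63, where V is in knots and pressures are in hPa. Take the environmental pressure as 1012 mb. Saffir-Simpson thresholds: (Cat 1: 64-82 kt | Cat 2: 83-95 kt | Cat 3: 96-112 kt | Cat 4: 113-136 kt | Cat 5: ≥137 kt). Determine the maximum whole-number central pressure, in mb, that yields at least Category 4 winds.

909 mb

Category 4 begins at V = 113 kt.
Required ΔP = (113/6.1)^(1/0.63) = 18.525^1.587 ≈ 102.87 mb.
P_c ≤ 1012 − 102.87 = 909.13, so the highest integer P_c is 909 mb.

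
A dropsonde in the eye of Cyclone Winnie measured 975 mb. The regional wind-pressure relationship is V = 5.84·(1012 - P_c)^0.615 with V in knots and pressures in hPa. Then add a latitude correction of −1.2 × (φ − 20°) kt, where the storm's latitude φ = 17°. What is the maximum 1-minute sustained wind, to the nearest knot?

ΔP = 1012 − 975 = 37 mb.
37^0.615 ≈ 9.214.
V ≈ 5.84 × 9.214 ≈ 53.8 kt.
Latitude correction: −1.2 × (17 − 20) = 3.6 kt.
Corrected V ≈ 57.4 kt → 57 kt.

57 kt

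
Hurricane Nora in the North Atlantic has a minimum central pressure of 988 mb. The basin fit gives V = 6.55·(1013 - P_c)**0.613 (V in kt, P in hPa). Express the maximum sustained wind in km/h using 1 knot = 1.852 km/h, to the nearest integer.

87 km/h

ΔP = 1013 − 988 = 25 mb.
V ≈ 6.55 × 25^0.613 = 6.55 × 7.193 ≈ 47.117 kt.
47.117 × 1.852 ≈ 87.26 km/h → 87 km/h.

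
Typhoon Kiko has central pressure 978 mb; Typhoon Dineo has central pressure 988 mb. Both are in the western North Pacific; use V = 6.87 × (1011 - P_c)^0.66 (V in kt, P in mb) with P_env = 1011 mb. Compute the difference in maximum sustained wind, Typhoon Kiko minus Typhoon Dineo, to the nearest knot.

15 kt

Typhoon Kiko: ΔP = 33; V ≈ 6.87 × 33^0.66 ≈ 69.05 kt.
Typhoon Dineo: ΔP = 23; V ≈ 6.87 × 23^0.66 ≈ 54.41 kt.
Difference ≈ 69.05 − 54.41 = 14.64 → 15 kt.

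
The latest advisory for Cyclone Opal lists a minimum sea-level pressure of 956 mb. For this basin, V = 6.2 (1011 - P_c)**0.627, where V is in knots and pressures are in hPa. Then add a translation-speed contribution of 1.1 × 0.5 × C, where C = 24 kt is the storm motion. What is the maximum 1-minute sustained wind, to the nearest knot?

90 kt

ΔP = 1011 − 956 = 55 mb.
55^0.627 ≈ 12.337.
V ≈ 6.2 × 12.337 ≈ 76.5 kt.
Translation term: 1.1 × 0.5 × 24 = 13.2 kt.
Corrected V ≈ 89.7 kt → 90 kt.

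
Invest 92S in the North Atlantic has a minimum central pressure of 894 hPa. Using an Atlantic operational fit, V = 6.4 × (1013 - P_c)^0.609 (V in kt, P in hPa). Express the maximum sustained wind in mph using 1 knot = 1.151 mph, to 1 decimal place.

135.3 mph

ΔP = 1013 − 894 = 119 hPa.
V ≈ 6.4 × 119^0.609 = 6.4 × 18.366 ≈ 117.541 kt.
117.541 × 1.151 ≈ 135.29 mph → 135.3 mph.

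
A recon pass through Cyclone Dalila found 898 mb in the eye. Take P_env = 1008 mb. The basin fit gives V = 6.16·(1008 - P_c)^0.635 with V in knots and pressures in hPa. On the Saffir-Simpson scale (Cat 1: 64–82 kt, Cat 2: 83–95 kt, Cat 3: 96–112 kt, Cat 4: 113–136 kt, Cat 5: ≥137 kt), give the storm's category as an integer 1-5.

ΔP = 1008 − 898 = 110 mb.
V ≈ 6.16 × 110^0.635 = 6.16 × 19.78 ≈ 122 kt.
122 kt falls in the Category 4 band.

4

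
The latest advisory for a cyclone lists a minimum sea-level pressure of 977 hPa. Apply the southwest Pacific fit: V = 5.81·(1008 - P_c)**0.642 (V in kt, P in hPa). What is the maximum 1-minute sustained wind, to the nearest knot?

53 kt

ΔP = 1008 − 977 = 31 hPa.
31^0.642 ≈ 9.067.
V ≈ 5.81 × 9.067 ≈ 52.7 kt.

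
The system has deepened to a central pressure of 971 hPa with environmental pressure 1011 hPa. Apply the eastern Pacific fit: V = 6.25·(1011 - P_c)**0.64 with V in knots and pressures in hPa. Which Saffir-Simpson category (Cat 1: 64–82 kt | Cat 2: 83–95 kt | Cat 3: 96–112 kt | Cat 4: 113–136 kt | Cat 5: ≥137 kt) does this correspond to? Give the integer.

ΔP = 1011 − 971 = 40 hPa.
V ≈ 6.25 × 40^0.64 = 6.25 × 10.60 ≈ 66 kt.
66 kt falls in the Category 1 band.

1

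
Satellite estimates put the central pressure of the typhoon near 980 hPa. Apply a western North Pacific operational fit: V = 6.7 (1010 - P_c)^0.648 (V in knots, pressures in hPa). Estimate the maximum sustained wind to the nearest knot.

61 kt

ΔP = 1010 − 980 = 30 hPa.
30^0.648 ≈ 9.061.
V ≈ 6.7 × 9.061 ≈ 60.7 kt.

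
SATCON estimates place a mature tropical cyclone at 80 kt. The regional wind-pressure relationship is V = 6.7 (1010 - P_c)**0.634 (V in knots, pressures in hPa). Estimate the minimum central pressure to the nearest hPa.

960 hPa

ΔP = (V / 6.7)^(1/0.634) = (80/6.7)^1.577.
80/6.7 = 11.940; 11.940^1.577 ≈ 49.98 hPa.
P_c = 1010 − 49.98 = 960.02 ≈ 960 hPa.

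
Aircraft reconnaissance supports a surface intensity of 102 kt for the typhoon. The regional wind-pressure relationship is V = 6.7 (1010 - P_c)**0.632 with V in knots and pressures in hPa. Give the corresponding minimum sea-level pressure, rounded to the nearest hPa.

ΔP = (V / 6.7)^(1/0.632) = (102/6.7)^1.582.
102/6.7 = 15.224; 15.224^1.582 ≈ 74.32 hPa.
P_c = 1010 − 74.32 = 935.68 ≈ 936 hPa.

936 hPa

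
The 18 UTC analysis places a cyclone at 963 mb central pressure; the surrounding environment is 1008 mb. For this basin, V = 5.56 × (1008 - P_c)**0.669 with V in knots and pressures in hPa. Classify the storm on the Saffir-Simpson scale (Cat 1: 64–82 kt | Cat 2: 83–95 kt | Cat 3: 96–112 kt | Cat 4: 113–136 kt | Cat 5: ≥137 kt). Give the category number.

ΔP = 1008 − 963 = 45 mb.
V ≈ 5.56 × 45^0.669 = 5.56 × 12.76 ≈ 71 kt.
71 kt falls in the Category 1 band.

1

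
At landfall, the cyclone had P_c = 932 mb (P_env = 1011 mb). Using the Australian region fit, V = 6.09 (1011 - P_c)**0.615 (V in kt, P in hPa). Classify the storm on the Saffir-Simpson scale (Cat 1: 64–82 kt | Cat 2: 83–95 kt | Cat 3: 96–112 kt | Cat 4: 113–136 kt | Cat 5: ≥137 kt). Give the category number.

ΔP = 1011 − 932 = 79 mb.
V ≈ 6.09 × 79^0.615 = 6.09 × 14.69 ≈ 89 kt.
89 kt falls in the Category 2 band.

2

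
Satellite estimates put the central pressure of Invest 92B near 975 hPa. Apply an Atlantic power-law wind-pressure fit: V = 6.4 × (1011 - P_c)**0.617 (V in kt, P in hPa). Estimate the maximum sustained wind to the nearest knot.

ΔP = 1011 − 975 = 36 hPa.
36^0.617 ≈ 9.125.
V ≈ 6.4 × 9.125 ≈ 58.4 kt.

58 kt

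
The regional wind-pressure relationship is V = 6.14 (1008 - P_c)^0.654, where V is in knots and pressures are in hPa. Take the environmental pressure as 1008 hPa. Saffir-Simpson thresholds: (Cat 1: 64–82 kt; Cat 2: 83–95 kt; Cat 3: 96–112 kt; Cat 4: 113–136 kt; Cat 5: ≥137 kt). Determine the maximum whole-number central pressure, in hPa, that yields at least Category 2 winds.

Category 2 begins at V = 83 kt.
Required ΔP = (83/6.14)^(1/0.654) = 13.518^1.529 ≈ 53.61 hPa.
P_c ≤ 1008 − 53.61 = 954.39, so the highest integer P_c is 954 hPa.

954 hPa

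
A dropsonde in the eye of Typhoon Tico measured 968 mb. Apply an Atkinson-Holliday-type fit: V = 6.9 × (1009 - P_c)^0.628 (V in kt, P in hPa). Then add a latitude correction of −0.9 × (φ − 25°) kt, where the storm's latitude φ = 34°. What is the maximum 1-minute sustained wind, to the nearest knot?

ΔP = 1009 − 968 = 41 mb.
41^0.628 ≈ 10.300.
V ≈ 6.9 × 10.300 ≈ 71.1 kt.
Latitude correction: −0.9 × (34 − 25) = -8.1 kt.
Corrected V ≈ 63 kt → 63 kt.

63 kt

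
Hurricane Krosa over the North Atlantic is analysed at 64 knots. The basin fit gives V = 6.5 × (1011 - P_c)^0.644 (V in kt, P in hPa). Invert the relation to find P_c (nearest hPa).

976 hPa

ΔP = (V / 6.5)^(1/0.644) = (64/6.5)^1.553.
64/6.5 = 9.846; 9.846^1.553 ≈ 34.86 hPa.
P_c = 1011 − 34.86 = 976.14 ≈ 976 hPa.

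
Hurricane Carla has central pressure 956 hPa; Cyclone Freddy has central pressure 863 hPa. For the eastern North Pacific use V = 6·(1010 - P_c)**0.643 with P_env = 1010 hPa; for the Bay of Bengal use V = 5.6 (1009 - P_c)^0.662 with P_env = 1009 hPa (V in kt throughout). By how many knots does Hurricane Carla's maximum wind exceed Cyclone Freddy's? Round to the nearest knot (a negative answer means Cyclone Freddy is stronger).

Hurricane Carla: ΔP = 54; V ≈ 6 × 54^0.643 ≈ 78.00 kt.
Cyclone Freddy: ΔP = 146; V ≈ 5.6 × 146^0.662 ≈ 151.70 kt.
Difference ≈ 78.00 − 151.70 = -73.70 → -74 kt.

-74 kt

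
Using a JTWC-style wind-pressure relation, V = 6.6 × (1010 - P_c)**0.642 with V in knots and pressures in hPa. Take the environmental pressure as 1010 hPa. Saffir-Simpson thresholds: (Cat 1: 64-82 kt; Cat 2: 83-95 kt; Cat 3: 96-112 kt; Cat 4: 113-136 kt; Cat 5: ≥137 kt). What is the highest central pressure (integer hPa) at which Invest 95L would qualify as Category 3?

945 hPa

Category 3 begins at V = 96 kt.
Required ΔP = (96/6.6)^(1/0.642) = 14.545^1.558 ≈ 64.73 hPa.
P_c ≤ 1010 − 64.73 = 945.27, so the highest integer P_c is 945 hPa.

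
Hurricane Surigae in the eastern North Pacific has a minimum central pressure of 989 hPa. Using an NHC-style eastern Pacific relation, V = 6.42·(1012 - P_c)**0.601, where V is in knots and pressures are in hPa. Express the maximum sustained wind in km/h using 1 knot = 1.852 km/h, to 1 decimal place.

ΔP = 1012 − 989 = 23 hPa.
V ≈ 6.42 × 23^0.601 = 6.42 × 6.583 ≈ 42.260 kt.
42.260 × 1.852 ≈ 78.27 km/h → 78.3 km/h.

78.3 km/h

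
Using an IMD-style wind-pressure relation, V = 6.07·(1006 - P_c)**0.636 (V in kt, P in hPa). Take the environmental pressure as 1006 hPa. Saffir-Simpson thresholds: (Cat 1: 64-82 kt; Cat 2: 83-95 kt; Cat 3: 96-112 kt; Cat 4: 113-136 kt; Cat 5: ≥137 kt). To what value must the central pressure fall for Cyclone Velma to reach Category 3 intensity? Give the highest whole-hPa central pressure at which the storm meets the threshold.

Category 3 begins at V = 96 kt.
Required ΔP = (96/6.07)^(1/0.636) = 15.815^1.572 ≈ 76.80 hPa.
P_c ≤ 1006 − 76.80 = 929.20, so the highest integer P_c is 929 hPa.

929 hPa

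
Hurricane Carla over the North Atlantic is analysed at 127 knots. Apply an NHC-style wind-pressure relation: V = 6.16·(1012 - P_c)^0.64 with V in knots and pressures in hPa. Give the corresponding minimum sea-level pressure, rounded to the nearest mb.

899 mb

ΔP = (V / 6.16)^(1/0.64) = (127/6.16)^1.562.
127/6.16 = 20.617; 20.617^1.562 ≈ 113.10 mb.
P_c = 1012 − 113.10 = 898.90 ≈ 899 mb.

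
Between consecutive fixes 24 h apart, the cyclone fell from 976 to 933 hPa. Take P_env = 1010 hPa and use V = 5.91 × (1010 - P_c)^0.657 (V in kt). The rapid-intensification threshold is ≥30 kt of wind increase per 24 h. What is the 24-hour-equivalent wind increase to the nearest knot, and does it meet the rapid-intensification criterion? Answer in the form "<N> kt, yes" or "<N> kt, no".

V₁: ΔP = 34, V ≈ 5.91 × 34^0.657 ≈ 59.95 kt.
V₂: ΔP = 77, V ≈ 5.91 × 77^0.657 ≈ 102.57 kt.
ΔV over 24 h = 42.62 kt → 24 h equivalent = 42.62 × 24/24 ≈ 42.62 kt.
43 kt ≥ 30 kt ⇒ rapid intensification.

43 kt, yes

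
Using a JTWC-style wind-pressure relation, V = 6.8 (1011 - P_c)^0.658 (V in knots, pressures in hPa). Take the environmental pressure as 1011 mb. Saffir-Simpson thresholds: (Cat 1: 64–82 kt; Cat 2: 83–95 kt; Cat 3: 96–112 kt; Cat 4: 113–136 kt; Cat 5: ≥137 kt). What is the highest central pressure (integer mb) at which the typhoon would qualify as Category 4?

Category 4 begins at V = 113 kt.
Required ΔP = (113/6.8)^(1/0.658) = 16.618^1.520 ≈ 71.61 mb.
P_c ≤ 1011 − 71.61 = 939.39, so the highest integer P_c is 939 mb.

939 mb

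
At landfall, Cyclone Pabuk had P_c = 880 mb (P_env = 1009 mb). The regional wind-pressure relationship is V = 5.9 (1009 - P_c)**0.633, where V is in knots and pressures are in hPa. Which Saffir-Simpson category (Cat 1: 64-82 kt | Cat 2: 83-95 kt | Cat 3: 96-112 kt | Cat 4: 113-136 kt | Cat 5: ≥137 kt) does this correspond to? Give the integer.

4

ΔP = 1009 − 880 = 129 mb.
V ≈ 5.9 × 129^0.633 = 5.9 × 21.68 ≈ 128 kt.
128 kt falls in the Category 4 band.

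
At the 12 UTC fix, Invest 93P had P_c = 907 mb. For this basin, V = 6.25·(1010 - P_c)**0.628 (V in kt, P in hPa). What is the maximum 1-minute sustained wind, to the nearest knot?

ΔP = 1010 − 907 = 103 mb.
103^0.628 ≈ 18.368.
V ≈ 6.25 × 18.368 ≈ 114.8 kt.

115 kt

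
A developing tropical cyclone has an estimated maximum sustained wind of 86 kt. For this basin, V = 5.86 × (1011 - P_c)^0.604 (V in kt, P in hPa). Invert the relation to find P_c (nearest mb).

ΔP = (V / 5.86)^(1/0.604) = (86/5.86)^1.656.
86/5.86 = 14.676; 14.676^1.656 ≈ 85.40 mb.
P_c = 1011 − 85.40 = 925.60 ≈ 926 mb.

926 mb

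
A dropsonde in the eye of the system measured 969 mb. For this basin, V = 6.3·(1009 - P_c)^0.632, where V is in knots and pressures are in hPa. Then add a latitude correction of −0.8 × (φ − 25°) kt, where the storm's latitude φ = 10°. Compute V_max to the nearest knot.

77 kt

ΔP = 1009 − 969 = 40 mb.
40^0.632 ≈ 10.292.
V ≈ 6.3 × 10.292 ≈ 64.8 kt.
Latitude correction: −0.8 × (10 − 25) = 12 kt.
Corrected V ≈ 76.8 kt → 77 kt.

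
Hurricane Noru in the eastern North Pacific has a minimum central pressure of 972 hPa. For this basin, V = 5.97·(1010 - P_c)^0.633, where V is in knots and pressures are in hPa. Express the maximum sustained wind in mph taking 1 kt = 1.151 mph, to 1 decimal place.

68.7 mph

ΔP = 1010 − 972 = 38 hPa.
V ≈ 5.97 × 38^0.633 = 5.97 × 10.000 ≈ 59.700 kt.
59.700 × 1.151 ≈ 68.72 mph → 68.7 mph.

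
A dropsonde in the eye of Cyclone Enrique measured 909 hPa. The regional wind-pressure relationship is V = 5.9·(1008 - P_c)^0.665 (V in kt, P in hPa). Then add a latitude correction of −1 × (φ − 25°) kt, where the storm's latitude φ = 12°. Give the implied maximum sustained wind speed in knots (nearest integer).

ΔP = 1008 − 909 = 99 hPa.
99^0.665 ≈ 21.237.
V ≈ 5.9 × 21.237 ≈ 125.3 kt.
Latitude correction: −1 × (12 − 25) = 13 kt.
Corrected V ≈ 138.3 kt → 138 kt.

138 kt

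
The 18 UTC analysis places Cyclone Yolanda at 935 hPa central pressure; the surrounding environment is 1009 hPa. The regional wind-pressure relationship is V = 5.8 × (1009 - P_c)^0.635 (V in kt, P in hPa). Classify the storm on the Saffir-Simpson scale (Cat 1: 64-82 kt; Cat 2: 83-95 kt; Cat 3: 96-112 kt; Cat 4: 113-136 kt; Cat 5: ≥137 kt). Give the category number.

ΔP = 1009 − 935 = 74 hPa.
V ≈ 5.8 × 74^0.635 = 5.8 × 15.38 ≈ 89 kt.
89 kt falls in the Category 2 band.

2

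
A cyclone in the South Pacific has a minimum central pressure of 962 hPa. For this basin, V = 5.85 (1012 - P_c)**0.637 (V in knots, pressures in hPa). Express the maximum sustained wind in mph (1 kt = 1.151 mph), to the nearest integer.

81 mph

ΔP = 1012 − 962 = 50 hPa.
V ≈ 5.85 × 50^0.637 = 5.85 × 12.085 ≈ 70.697 kt.
70.697 × 1.151 ≈ 81.37 mph → 81 mph.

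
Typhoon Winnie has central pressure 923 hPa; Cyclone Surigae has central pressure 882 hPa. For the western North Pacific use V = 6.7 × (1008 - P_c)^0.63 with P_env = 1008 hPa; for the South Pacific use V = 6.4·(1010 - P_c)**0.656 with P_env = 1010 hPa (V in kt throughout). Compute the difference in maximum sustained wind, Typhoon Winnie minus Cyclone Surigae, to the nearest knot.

-44 kt

Typhoon Winnie: ΔP = 85; V ≈ 6.7 × 85^0.63 ≈ 110.05 kt.
Cyclone Surigae: ΔP = 128; V ≈ 6.4 × 128^0.656 ≈ 154.35 kt.
Difference ≈ 110.05 − 154.35 = -44.30 → -44 kt.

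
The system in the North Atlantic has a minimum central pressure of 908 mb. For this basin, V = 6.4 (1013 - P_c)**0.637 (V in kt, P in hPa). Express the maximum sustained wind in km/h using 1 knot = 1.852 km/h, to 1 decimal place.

229.8 km/h

ΔP = 1013 − 908 = 105 mb.
V ≈ 6.4 × 105^0.637 = 6.4 × 19.386 ≈ 124.073 kt.
124.073 × 1.852 ≈ 229.78 km/h → 229.8 km/h.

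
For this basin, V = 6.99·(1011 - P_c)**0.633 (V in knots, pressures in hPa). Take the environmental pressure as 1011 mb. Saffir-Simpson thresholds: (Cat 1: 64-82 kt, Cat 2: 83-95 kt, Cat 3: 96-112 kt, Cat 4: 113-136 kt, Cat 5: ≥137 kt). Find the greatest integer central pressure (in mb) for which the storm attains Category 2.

961 mb

Category 2 begins at V = 83 kt.
Required ΔP = (83/6.99)^(1/0.633) = 11.874^1.580 ≈ 49.85 mb.
P_c ≤ 1011 − 49.85 = 961.15, so the highest integer P_c is 961 mb.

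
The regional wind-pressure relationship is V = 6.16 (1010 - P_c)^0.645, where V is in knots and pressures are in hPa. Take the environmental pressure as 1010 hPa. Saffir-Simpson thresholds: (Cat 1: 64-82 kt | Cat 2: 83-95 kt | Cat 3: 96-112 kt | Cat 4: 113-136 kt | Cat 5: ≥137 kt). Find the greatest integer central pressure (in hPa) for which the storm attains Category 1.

972 hPa

Category 1 begins at V = 64 kt.
Required ΔP = (64/6.16)^(1/0.645) = 10.390^1.550 ≈ 37.68 hPa.
P_c ≤ 1010 − 37.68 = 972.32, so the highest integer P_c is 972 hPa.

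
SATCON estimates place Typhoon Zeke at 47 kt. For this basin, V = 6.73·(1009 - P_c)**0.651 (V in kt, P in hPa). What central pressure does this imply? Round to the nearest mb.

ΔP = (V / 6.73)^(1/0.651) = (47/6.73)^1.536.
47/6.73 = 6.984; 6.984^1.536 ≈ 19.80 mb.
P_c = 1009 − 19.80 = 989.20 ≈ 989 mb.

989 mb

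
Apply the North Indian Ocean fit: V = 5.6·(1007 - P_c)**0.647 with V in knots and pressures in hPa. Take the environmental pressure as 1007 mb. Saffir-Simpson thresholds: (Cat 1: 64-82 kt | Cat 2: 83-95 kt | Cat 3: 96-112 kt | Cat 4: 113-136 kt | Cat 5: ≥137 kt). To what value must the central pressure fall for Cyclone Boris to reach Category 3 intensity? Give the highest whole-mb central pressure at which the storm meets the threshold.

926 mb

Category 3 begins at V = 96 kt.
Required ΔP = (96/5.6)^(1/0.647) = 17.143^1.546 ≈ 80.80 mb.
P_c ≤ 1007 − 80.80 = 926.20, so the highest integer P_c is 926 mb.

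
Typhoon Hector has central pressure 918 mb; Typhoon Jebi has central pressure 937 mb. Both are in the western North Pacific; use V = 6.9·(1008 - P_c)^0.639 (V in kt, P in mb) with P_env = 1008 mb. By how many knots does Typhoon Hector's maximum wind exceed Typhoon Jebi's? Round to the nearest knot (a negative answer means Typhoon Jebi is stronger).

17 kt

Typhoon Hector: ΔP = 90; V ≈ 6.9 × 90^0.639 ≈ 122.35 kt.
Typhoon Jebi: ΔP = 71; V ≈ 6.9 × 71^0.639 ≈ 105.15 kt.
Difference ≈ 122.35 − 105.15 = 17.20 → 17 kt.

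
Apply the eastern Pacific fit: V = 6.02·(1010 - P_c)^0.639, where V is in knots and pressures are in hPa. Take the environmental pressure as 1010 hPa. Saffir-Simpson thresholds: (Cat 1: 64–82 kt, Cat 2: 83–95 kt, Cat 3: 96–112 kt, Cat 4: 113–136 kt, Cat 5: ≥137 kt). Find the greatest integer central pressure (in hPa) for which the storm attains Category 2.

949 hPa

Category 2 begins at V = 83 kt.
Required ΔP = (83/6.02)^(1/0.639) = 13.787^1.565 ≈ 60.71 hPa.
P_c ≤ 1010 − 60.71 = 949.29, so the highest integer P_c is 949 hPa.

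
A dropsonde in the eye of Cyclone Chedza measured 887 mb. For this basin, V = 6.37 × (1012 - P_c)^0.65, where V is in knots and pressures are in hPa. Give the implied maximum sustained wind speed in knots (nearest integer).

147 kt

ΔP = 1012 − 887 = 125 mb.
125^0.65 ≈ 23.067.
V ≈ 6.37 × 23.067 ≈ 146.9 kt.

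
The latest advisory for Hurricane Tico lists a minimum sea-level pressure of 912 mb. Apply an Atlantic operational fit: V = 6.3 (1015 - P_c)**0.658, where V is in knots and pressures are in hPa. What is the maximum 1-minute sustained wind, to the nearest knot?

133 kt

ΔP = 1015 − 912 = 103 mb.
103^0.658 ≈ 21.108.
V ≈ 6.3 × 21.108 ≈ 133.0 kt.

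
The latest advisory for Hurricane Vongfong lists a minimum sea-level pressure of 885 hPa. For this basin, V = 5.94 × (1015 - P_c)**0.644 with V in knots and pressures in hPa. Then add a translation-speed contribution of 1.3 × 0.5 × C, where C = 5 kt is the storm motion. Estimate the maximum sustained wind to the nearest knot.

140 kt

ΔP = 1015 − 885 = 130 hPa.
130^0.644 ≈ 22.982.
V ≈ 5.94 × 22.982 ≈ 136.5 kt.
Translation term: 1.3 × 0.5 × 5 = 3.25 kt.
Corrected V ≈ 139.75 kt → 140 kt.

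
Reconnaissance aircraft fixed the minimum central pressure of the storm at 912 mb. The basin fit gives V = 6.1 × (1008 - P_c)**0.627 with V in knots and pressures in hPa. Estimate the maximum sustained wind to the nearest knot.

107 kt

ΔP = 1008 − 912 = 96 mb.
96^0.627 ≈ 17.494.
V ≈ 6.1 × 17.494 ≈ 106.7 kt.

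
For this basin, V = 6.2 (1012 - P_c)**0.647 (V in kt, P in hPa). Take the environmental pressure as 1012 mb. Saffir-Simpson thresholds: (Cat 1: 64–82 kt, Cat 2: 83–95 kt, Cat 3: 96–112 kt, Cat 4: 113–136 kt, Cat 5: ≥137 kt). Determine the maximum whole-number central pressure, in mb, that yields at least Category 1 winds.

Category 1 begins at V = 64 kt.
Required ΔP = (64/6.2)^(1/0.647) = 10.323^1.546 ≈ 36.89 mb.
P_c ≤ 1012 − 36.89 = 975.11, so the highest integer P_c is 975 mb.

975 mb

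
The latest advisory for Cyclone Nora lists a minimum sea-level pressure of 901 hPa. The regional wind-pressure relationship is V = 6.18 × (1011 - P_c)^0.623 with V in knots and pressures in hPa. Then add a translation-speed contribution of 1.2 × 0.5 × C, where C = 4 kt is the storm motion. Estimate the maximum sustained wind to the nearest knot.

ΔP = 1011 − 901 = 110 hPa.
110^0.623 ≈ 18.698.
V ≈ 6.18 × 18.698 ≈ 115.6 kt.
Translation term: 1.2 × 0.5 × 4 = 2.4 kt.
Corrected V ≈ 118 kt → 118 kt.

118 kt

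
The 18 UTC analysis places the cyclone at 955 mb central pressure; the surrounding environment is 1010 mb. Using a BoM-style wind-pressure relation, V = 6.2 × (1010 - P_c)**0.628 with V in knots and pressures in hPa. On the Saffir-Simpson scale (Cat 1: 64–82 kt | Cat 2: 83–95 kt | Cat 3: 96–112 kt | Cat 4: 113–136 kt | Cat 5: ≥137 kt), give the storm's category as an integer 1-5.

ΔP = 1010 − 955 = 55 mb.
V ≈ 6.2 × 55^0.628 = 6.2 × 12.39 ≈ 77 kt.
77 kt falls in the Category 1 band.

1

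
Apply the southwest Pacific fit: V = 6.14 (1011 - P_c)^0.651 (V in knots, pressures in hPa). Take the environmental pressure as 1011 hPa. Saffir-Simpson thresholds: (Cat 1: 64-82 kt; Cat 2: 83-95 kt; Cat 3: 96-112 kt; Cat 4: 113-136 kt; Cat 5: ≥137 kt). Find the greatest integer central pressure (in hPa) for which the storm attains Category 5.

Category 5 begins at V = 137 kt.
Required ΔP = (137/6.14)^(1/0.651) = 22.313^1.536 ≈ 117.90 hPa.
P_c ≤ 1011 − 117.90 = 893.10, so the highest integer P_c is 893 hPa.

893 hPa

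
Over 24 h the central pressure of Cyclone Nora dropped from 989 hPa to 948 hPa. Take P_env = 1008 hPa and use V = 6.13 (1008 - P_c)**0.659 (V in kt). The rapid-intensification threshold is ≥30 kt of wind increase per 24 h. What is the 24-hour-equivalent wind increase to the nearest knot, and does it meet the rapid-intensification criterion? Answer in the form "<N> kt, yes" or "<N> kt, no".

V₁: ΔP = 19, V ≈ 6.13 × 19^0.659 ≈ 42.67 kt.
V₂: ΔP = 60, V ≈ 6.13 × 60^0.659 ≈ 91.05 kt.
ΔV over 24 h = 48.38 kt → 24 h equivalent = 48.38 × 24/24 ≈ 48.38 kt.
48 kt ≥ 30 kt ⇒ rapid intensification.

48 kt, yes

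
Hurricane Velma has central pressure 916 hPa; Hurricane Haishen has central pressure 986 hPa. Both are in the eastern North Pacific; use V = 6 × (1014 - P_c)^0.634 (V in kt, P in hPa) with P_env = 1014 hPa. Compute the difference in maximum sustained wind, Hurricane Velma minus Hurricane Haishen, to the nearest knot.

Hurricane Velma: ΔP = 98; V ≈ 6 × 98^0.634 ≈ 109.80 kt.
Hurricane Haishen: ΔP = 28; V ≈ 6 × 28^0.634 ≈ 49.62 kt.
Difference ≈ 109.80 − 49.62 = 60.18 → 60 kt.

60 kt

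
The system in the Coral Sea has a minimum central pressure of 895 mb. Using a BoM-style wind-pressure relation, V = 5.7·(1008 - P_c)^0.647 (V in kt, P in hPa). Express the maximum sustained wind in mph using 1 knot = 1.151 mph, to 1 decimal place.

ΔP = 1008 − 895 = 113 mb.
V ≈ 5.7 × 113^0.647 = 5.7 × 21.298 ≈ 121.399 kt.
121.399 × 1.151 ≈ 139.73 mph → 139.7 mph.

139.7 mph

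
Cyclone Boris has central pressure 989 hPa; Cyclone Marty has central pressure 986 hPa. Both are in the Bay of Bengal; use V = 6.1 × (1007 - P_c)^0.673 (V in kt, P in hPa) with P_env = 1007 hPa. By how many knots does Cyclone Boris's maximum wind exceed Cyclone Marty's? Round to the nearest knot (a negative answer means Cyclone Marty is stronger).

Cyclone Boris: ΔP = 18; V ≈ 6.1 × 18^0.673 ≈ 42.67 kt.
Cyclone Marty: ΔP = 21; V ≈ 6.1 × 21^0.673 ≈ 47.34 kt.
Difference ≈ 42.67 − 47.34 = -4.67 → -5 kt.

-5 kt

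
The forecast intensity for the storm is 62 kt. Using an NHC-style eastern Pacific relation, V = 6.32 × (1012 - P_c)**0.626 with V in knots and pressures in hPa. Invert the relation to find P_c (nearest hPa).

974 hPa

ΔP = (V / 6.32)^(1/0.626) = (62/6.32)^1.597.
62/6.32 = 9.810; 9.810^1.597 ≈ 38.38 hPa.
P_c = 1012 − 38.38 = 973.62 ≈ 974 hPa.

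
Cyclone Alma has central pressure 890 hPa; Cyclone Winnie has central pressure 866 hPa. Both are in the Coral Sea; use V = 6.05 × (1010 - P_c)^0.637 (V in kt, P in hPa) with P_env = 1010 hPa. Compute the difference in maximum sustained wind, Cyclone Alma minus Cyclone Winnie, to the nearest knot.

Cyclone Alma: ΔP = 120; V ≈ 6.05 × 120^0.637 ≈ 127.70 kt.
Cyclone Winnie: ΔP = 144; V ≈ 6.05 × 144^0.637 ≈ 143.43 kt.
Difference ≈ 127.70 − 143.43 = -15.73 → -16 kt.

-16 kt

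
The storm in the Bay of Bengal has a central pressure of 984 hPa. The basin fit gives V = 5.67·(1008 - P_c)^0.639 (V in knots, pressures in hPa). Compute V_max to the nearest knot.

ΔP = 1008 − 984 = 24 hPa.
24^0.639 ≈ 7.620.
V ≈ 5.67 × 7.620 ≈ 43.2 kt.

43 kt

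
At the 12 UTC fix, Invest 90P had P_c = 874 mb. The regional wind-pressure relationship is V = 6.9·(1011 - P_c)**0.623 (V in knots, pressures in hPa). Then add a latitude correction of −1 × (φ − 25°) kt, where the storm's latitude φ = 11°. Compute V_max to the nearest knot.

162 kt

ΔP = 1011 − 874 = 137 mb.
137^0.623 ≈ 21.438.
V ≈ 6.9 × 21.438 ≈ 147.9 kt.
Latitude correction: −1 × (11 − 25) = 14 kt.
Corrected V ≈ 161.9 kt → 162 kt.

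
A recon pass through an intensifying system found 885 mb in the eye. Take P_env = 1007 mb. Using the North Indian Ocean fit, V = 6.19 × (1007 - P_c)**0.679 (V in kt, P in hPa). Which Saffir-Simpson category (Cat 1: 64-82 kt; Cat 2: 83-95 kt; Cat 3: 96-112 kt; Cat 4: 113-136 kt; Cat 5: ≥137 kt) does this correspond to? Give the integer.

5

ΔP = 1007 − 885 = 122 mb.
V ≈ 6.19 × 122^0.679 = 6.19 × 26.10 ≈ 162 kt.
162 kt falls in the Category 5 band.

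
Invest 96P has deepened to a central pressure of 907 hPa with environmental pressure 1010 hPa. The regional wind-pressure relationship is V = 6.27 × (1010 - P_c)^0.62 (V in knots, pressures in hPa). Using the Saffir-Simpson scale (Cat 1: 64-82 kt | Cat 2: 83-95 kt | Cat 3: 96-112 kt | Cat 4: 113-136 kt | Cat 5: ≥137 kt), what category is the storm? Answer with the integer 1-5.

3

ΔP = 1010 − 907 = 103 hPa.
V ≈ 6.27 × 103^0.62 = 6.27 × 17.70 ≈ 111 kt.
111 kt falls in the Category 3 band.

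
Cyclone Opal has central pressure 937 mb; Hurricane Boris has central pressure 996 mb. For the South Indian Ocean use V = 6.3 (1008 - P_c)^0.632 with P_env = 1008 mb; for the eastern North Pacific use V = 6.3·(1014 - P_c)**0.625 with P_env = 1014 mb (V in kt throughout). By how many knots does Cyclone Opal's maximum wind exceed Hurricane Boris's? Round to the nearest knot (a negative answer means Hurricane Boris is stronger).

55 kt

Cyclone Opal: ΔP = 71; V ≈ 6.3 × 71^0.632 ≈ 93.18 kt.
Hurricane Boris: ΔP = 18; V ≈ 6.3 × 18^0.625 ≈ 38.36 kt.
Difference ≈ 93.18 − 38.36 = 54.82 → 55 kt.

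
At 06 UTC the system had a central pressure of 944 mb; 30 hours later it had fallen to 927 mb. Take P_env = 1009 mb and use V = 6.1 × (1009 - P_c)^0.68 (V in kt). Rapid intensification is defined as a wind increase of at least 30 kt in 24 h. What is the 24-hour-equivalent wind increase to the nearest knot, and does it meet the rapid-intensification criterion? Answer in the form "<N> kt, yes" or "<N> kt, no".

14 kt, no

V₁: ΔP = 65, V ≈ 6.1 × 65^0.68 ≈ 104.26 kt.
V₂: ΔP = 82, V ≈ 6.1 × 82^0.68 ≈ 122.10 kt.
ΔV over 30 h = 17.84 kt → 24 h equivalent = 17.84 × 24/30 ≈ 14.27 kt.
14 kt < 30 kt ⇒ not rapid intensification.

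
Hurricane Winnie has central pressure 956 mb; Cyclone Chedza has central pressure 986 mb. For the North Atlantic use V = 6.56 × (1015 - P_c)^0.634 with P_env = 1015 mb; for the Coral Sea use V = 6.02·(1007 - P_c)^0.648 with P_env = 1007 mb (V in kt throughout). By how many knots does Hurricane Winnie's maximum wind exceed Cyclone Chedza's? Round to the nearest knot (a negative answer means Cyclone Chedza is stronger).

Hurricane Winnie: ΔP = 59; V ≈ 6.56 × 59^0.634 ≈ 87.02 kt.
Cyclone Chedza: ΔP = 21; V ≈ 6.02 × 21^0.648 ≈ 43.29 kt.
Difference ≈ 87.02 − 43.29 = 43.73 → 44 kt.

44 kt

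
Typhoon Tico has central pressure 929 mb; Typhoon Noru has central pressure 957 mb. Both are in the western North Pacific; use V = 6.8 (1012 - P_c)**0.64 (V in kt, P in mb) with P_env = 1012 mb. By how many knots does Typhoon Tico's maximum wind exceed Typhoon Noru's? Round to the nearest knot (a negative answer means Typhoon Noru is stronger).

Typhoon Tico: ΔP = 83; V ≈ 6.8 × 83^0.64 ≈ 115.01 kt.
Typhoon Noru: ΔP = 55; V ≈ 6.8 × 55^0.64 ≈ 88.38 kt.
Difference ≈ 115.01 − 88.38 = 26.63 → 27 kt.

27 kt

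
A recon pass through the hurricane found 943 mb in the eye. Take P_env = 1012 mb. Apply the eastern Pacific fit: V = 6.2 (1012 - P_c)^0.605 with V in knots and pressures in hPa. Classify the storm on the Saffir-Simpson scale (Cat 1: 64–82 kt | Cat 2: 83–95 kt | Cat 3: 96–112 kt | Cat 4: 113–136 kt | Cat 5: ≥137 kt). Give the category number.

ΔP = 1012 − 943 = 69 mb.
V ≈ 6.2 × 69^0.605 = 6.2 × 12.96 ≈ 80 kt.
80 kt falls in the Category 1 band.

1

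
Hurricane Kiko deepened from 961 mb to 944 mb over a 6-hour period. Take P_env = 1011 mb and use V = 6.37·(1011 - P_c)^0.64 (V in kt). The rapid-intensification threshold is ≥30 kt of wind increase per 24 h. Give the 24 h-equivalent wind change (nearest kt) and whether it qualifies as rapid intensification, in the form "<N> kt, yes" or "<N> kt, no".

64 kt, yes

V₁: ΔP = 50, V ≈ 6.37 × 50^0.64 ≈ 77.89 kt.
V₂: ΔP = 67, V ≈ 6.37 × 67^0.64 ≈ 93.93 kt.
ΔV over 6 h = 16.04 kt → 24 h equivalent = 16.04 × 24/6 ≈ 64.16 kt.
64 kt ≥ 30 kt ⇒ rapid intensification.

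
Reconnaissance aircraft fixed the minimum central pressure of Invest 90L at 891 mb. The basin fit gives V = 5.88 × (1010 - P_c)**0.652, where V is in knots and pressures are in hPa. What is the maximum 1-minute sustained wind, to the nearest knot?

ΔP = 1010 − 891 = 119 mb.
119^0.652 ≈ 22.556.
V ≈ 5.88 × 22.556 ≈ 132.6 kt.

133 kt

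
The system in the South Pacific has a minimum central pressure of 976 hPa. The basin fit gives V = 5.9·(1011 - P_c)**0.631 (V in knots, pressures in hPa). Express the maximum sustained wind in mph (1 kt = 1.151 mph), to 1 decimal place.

64.0 mph

ΔP = 1011 − 976 = 35 hPa.
V ≈ 5.9 × 35^0.631 = 5.9 × 9.426 ≈ 55.611 kt.
55.611 × 1.151 ≈ 64.01 mph → 64.0 mph.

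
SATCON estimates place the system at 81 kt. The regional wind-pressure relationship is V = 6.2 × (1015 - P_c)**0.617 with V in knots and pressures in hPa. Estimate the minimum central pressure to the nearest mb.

ΔP = (V / 6.2)^(1/0.617) = (81/6.2)^1.621.
81/6.2 = 13.065; 13.065^1.621 ≈ 64.40 mb.
P_c = 1015 − 64.40 = 950.60 ≈ 951 mb.

951 mb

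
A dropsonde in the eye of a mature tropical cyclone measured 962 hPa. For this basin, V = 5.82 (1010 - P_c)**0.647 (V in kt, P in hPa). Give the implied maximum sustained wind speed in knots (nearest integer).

ΔP = 1010 − 962 = 48 hPa.
48^0.647 ≈ 12.239.
V ≈ 5.82 × 12.239 ≈ 71.2 kt.

71 kt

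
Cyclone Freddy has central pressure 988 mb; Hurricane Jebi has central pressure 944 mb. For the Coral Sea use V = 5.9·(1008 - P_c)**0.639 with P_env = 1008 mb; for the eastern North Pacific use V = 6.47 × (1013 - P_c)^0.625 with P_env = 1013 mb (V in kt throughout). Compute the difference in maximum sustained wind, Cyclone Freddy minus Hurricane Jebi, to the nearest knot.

Cyclone Freddy: ΔP = 20; V ≈ 5.9 × 20^0.639 ≈ 40.01 kt.
Hurricane Jebi: ΔP = 69; V ≈ 6.47 × 69^0.625 ≈ 91.24 kt.
Difference ≈ 40.01 − 91.24 = -51.23 → -51 kt.

-51 kt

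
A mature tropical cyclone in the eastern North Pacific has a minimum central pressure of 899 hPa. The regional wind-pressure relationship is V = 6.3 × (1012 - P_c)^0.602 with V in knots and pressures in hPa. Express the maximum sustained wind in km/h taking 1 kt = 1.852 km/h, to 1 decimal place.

200.9 km/h

ΔP = 1012 − 899 = 113 hPa.
V ≈ 6.3 × 113^0.602 = 6.3 × 17.217 ≈ 108.466 kt.
108.466 × 1.852 ≈ 200.88 km/h → 200.9 km/h.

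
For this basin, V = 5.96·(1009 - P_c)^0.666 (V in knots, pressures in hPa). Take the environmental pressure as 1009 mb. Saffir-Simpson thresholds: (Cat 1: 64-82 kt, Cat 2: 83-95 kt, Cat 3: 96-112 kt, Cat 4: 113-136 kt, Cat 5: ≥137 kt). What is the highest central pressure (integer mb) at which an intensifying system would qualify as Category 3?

Category 3 begins at V = 96 kt.
Required ΔP = (96/5.96)^(1/0.666) = 16.107^1.502 ≈ 64.92 mb.
P_c ≤ 1009 − 64.92 = 944.08, so the highest integer P_c is 944 mb.

944 mb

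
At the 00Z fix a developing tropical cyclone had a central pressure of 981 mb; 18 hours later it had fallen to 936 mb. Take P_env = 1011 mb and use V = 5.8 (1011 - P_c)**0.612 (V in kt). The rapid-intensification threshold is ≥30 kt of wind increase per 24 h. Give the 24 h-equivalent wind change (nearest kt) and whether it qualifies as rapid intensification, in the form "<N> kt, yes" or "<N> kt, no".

V₁: ΔP = 30, V ≈ 5.8 × 30^0.612 ≈ 46.50 kt.
V₂: ΔP = 75, V ≈ 5.8 × 75^0.612 ≈ 81.46 kt.
ΔV over 18 h = 34.96 kt → 24 h equivalent = 34.96 × 24/18 ≈ 46.61 kt.
47 kt ≥ 30 kt ⇒ rapid intensification.

47 kt, yes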